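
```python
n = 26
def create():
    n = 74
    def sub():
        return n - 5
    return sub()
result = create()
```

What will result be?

Step 1: create() shadows global n with n = 74.
Step 2: sub() finds n = 74 in enclosing scope, computes 74 - 5 = 69.
Step 3: result = 69

The answer is 69.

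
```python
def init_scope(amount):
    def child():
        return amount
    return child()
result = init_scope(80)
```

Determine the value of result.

Step 1: init_scope(80) binds parameter amount = 80.
Step 2: child() looks up amount in enclosing scope and finds the parameter amount = 80.
Step 3: result = 80

The answer is 80.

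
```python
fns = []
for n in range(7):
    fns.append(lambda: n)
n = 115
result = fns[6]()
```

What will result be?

Step 1: Lambdas capture the variable n by reference, not by value.
Step 2: After the loop, n is reassigned to 115.
Step 3: fns[6]() looks up the current n = 115. result = 115

The answer is 115.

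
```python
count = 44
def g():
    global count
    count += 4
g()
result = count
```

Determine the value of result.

Step 1: count = 44 globally.
Step 2: g() modifies global count: count += 4 = 48.
Step 3: result = 48

The answer is 48.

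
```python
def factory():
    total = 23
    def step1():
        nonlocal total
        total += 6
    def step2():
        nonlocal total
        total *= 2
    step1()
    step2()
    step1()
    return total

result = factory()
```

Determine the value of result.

Step 1: total = 23.
Step 2: step1(): total = 23 + 6 = 29.
Step 3: step2(): total = 29 * 2 = 58.
Step 4: step1(): total = 58 + 6 = 64. result = 64

The answer is 64.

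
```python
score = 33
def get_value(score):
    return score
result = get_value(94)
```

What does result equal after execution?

Step 1: Global score = 33.
Step 2: get_value(94) takes parameter score = 94, which shadows the global.
Step 3: result = 94

The answer is 94.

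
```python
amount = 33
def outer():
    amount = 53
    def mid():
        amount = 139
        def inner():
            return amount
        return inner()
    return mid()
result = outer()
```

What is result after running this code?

Step 1: Three levels of shadowing: global 33, outer 53, mid 139.
Step 2: inner() finds amount = 139 in enclosing mid() scope.
Step 3: result = 139

The answer is 139.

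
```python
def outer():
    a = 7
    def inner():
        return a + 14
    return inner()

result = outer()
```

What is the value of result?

Step 1: outer() defines a = 7.
Step 2: inner() reads a = 7 from enclosing scope, returns 7 + 14 = 21.
Step 3: result = 21

The answer is 21.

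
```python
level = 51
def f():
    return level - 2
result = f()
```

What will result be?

Step 1: level = 51 is defined globally.
Step 2: f() looks up level from global scope = 51, then computes 51 - 2 = 49.
Step 3: result = 49

The answer is 49.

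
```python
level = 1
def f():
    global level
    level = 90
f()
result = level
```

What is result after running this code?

Step 1: level = 1 globally.
Step 2: f() declares global level and sets it to 90.
Step 3: After f(), global level = 90. result = 90

The answer is 90.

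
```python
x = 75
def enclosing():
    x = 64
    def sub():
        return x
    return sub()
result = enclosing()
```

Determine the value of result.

Step 1: x = 75 globally, but enclosing() defines x = 64 locally.
Step 2: sub() looks up x. Not in local scope, so checks enclosing scope (enclosing) and finds x = 64.
Step 3: result = 64

The answer is 64.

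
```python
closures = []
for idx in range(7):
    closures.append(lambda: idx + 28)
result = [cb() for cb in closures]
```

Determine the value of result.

Step 1: All lambdas capture idx by reference. After the loop, idx = 6.
Step 2: Each call returns 6 + 28 = 34.
Step 3: result = [34, 34, 34, 34, 34, 34, 34]

The answer is [34, 34, 34, 34, 34, 34, 34].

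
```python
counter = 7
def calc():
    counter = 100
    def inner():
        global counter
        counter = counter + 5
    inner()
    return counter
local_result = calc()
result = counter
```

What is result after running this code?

Step 1: Global counter = 7. calc() creates local counter = 100.
Step 2: inner() declares global counter and adds 5: global counter = 7 + 5 = 12.
Step 3: calc() returns its local counter = 100 (unaffected by inner).
Step 4: result = global counter = 12

The answer is 12.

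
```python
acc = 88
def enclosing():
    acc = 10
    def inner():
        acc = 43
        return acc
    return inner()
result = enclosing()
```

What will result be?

Step 1: Three scopes define acc: global (88), enclosing (10), inner (43).
Step 2: inner() has its own local acc = 43, which shadows both enclosing and global.
Step 3: result = 43 (local wins in LEGB)

The answer is 43.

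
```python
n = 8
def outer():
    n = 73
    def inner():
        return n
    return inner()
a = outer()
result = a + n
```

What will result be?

Step 1: outer() has local n = 73. inner() reads from enclosing.
Step 2: outer() returns 73. Global n = 8 unchanged.
Step 3: result = 73 + 8 = 81

The answer is 81.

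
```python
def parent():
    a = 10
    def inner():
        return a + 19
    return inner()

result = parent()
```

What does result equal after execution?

Step 1: parent() defines a = 10.
Step 2: inner() reads a = 10 from enclosing scope, returns 10 + 19 = 29.
Step 3: result = 29

The answer is 29.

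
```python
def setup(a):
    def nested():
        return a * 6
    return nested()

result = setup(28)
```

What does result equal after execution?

Step 1: setup(28) binds parameter a = 28.
Step 2: nested() accesses a = 28 from enclosing scope.
Step 3: result = 28 * 6 = 168

The answer is 168.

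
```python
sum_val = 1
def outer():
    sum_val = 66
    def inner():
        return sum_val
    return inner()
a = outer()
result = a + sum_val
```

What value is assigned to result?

Step 1: outer() has local sum_val = 66. inner() reads from enclosing.
Step 2: outer() returns 66. Global sum_val = 1 unchanged.
Step 3: result = 66 + 1 = 67

The answer is 67.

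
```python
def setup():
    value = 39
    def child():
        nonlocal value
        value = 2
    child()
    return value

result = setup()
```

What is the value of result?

Step 1: setup() sets value = 39.
Step 2: child() uses nonlocal to reassign value = 2.
Step 3: result = 2

The answer is 2.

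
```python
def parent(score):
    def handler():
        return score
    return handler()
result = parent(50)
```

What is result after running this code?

Step 1: parent(50) binds parameter score = 50.
Step 2: handler() looks up score in enclosing scope and finds the parameter score = 50.
Step 3: result = 50

The answer is 50.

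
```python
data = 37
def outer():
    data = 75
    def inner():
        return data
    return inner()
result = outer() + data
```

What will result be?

Step 1: Global data = 37. outer() shadows with data = 75.
Step 2: inner() returns enclosing data = 75. outer() = 75.
Step 3: result = 75 + global data (37) = 112

The answer is 112.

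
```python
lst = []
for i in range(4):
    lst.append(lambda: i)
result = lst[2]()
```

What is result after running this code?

Step 1: The loop creates 4 lambdas, all referencing the same variable i.
Step 2: After the loop, i = 3 (final value).
Step 3: lst[2]() looks up i at call time and finds 3. This is the late binding gotcha. result = 3

The answer is 3.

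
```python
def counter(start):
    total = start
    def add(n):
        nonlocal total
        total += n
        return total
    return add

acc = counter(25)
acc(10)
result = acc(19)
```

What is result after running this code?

Step 1: counter(25) creates closure with total = 25.
Step 2: First acc(10): total = 25 + 10 = 35.
Step 3: Second acc(19): total = 35 + 19 = 54. result = 54

The answer is 54.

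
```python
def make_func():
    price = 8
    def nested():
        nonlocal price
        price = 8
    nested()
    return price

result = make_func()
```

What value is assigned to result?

Step 1: make_func() sets price = 8.
Step 2: nested() uses nonlocal to reassign price = 8.
Step 3: result = 8

The answer is 8.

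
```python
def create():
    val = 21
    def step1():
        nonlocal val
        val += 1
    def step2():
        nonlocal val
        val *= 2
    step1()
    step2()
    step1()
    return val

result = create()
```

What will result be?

Step 1: val = 21.
Step 2: step1(): val = 21 + 1 = 22.
Step 3: step2(): val = 22 * 2 = 44.
Step 4: step1(): val = 44 + 1 = 45. result = 45

The answer is 45.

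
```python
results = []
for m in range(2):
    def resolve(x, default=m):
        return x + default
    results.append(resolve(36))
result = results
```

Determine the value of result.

Step 1: Default argument default=m is evaluated at function definition time.
Step 2: Each iteration creates resolve with default = current m value.
Step 3: resolve(36) returns 36 + default. results = [36, 37]

The answer is [36, 37].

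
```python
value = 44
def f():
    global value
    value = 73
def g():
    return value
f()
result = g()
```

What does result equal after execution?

Step 1: value = 44.
Step 2: f() sets global value = 73.
Step 3: g() reads global value = 73. result = 73

The answer is 73.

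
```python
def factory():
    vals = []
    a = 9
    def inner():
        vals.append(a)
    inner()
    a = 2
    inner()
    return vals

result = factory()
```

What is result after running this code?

Step 1: a = 9. inner() appends current a to vals.
Step 2: First inner(): appends 9. Then a = 2.
Step 3: Second inner(): appends 2 (closure sees updated a). result = [9, 2]

The answer is [9, 2].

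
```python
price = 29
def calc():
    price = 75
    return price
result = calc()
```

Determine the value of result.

Step 1: Global price = 29.
Step 2: calc() creates local price = 75, shadowing the global.
Step 3: Returns local price = 75. result = 75

The answer is 75.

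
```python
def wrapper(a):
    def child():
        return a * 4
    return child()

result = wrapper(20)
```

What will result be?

Step 1: wrapper(20) binds parameter a = 20.
Step 2: child() accesses a = 20 from enclosing scope.
Step 3: result = 20 * 4 = 80

The answer is 80.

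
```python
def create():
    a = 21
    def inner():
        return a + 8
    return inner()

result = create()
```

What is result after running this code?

Step 1: create() defines a = 21.
Step 2: inner() reads a = 21 from enclosing scope, returns 21 + 8 = 29.
Step 3: result = 29

The answer is 29.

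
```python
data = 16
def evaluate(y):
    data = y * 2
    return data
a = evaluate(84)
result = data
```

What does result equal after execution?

Step 1: Global data = 16.
Step 2: evaluate(84) creates local data = 84 * 2 = 168.
Step 3: Global data unchanged because no global keyword. result = 16

The answer is 16.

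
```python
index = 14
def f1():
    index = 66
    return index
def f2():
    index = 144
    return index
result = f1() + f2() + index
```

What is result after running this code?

Step 1: Each function shadows global index with its own local.
Step 2: f1() returns 66, f2() returns 144.
Step 3: Global index = 14 is unchanged. result = 66 + 144 + 14 = 224

The answer is 224.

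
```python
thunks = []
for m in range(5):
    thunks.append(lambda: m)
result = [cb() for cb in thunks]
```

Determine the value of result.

Step 1: All 5 lambdas share the same variable m.
Step 2: After the loop, m = 4.
Step 3: Each call returns 4. result = [4, 4, 4, 4, 4]

The answer is [4, 4, 4, 4, 4].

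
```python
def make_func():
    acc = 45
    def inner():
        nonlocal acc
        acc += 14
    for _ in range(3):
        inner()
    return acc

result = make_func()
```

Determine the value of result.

Step 1: acc = 45.
Step 2: inner() is called 3 times in a loop, each adding 14 via nonlocal.
Step 3: acc = 45 + 14 * 3 = 87

The answer is 87.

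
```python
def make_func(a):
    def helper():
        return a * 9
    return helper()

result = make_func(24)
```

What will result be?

Step 1: make_func(24) binds parameter a = 24.
Step 2: helper() accesses a = 24 from enclosing scope.
Step 3: result = 24 * 9 = 216

The answer is 216.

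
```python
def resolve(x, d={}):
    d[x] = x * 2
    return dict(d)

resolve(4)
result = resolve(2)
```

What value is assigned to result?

Step 1: Mutable default dict is shared across calls.
Step 2: First call adds 4: 8. Second call adds 2: 4.
Step 3: result = {4: 8, 2: 4}

The answer is {4: 8, 2: 4}.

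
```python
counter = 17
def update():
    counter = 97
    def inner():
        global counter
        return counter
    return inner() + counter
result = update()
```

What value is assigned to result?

Step 1: Global counter = 17. update() shadows with local counter = 97.
Step 2: inner() uses global keyword, so inner() returns global counter = 17.
Step 3: update() returns 17 + 97 = 114

The answer is 114.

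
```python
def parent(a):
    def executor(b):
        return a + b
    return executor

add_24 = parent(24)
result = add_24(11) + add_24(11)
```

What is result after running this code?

Step 1: add_24 captures a = 24.
Step 2: add_24(11) = 24 + 11 = 35, called twice.
Step 3: result = 35 + 35 = 70

The answer is 70.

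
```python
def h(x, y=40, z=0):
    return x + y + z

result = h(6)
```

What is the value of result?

Step 1: h(6) uses defaults y = 40, z = 0.
Step 2: Returns 6 + 40 + 0 = 46.
Step 3: result = 46

The answer is 46.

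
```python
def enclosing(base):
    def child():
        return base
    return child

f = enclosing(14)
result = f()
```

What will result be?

Step 1: enclosing(14) creates closure capturing base = 14.
Step 2: f() returns the captured base = 14.
Step 3: result = 14

The answer is 14.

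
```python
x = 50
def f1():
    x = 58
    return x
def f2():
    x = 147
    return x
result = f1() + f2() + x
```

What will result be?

Step 1: Each function shadows global x with its own local.
Step 2: f1() returns 58, f2() returns 147.
Step 3: Global x = 50 is unchanged. result = 58 + 147 + 50 = 255

The answer is 255.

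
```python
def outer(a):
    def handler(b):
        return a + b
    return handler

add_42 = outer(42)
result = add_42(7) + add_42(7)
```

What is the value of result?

Step 1: add_42 captures a = 42.
Step 2: add_42(7) = 42 + 7 = 49, called twice.
Step 3: result = 49 + 49 = 98

The answer is 98.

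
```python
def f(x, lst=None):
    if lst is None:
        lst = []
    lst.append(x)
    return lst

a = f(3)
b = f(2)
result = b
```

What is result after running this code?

Step 1: None default with guard creates a NEW list each call.
Step 2: a = [3] (fresh list). b = [2] (another fresh list).
Step 3: result = [2] (this is the fix for mutable default)

The answer is [2].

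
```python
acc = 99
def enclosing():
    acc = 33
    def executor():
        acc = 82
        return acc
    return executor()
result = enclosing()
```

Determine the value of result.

Step 1: Three scopes define acc: global (99), enclosing (33), executor (82).
Step 2: executor() has its own local acc = 82, which shadows both enclosing and global.
Step 3: result = 82 (local wins in LEGB)

The answer is 82.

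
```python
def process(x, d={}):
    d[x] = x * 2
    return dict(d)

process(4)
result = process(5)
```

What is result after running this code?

Step 1: Mutable default dict is shared across calls.
Step 2: First call adds 4: 8. Second call adds 5: 10.
Step 3: result = {4: 8, 5: 10}

The answer is {4: 8, 5: 10}.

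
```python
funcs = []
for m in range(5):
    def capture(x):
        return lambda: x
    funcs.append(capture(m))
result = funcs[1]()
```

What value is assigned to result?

Step 1: capture(m) creates a new scope capturing x = m at call time.
Step 2: funcs[1] = capture(1), so its lambda captures x = 1.
Step 3: result = 1 (closure factory fixes late binding)

The answer is 1.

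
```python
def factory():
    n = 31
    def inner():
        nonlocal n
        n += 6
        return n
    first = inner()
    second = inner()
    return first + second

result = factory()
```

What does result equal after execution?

Step 1: n starts at 31.
Step 2: First call: n = 31 + 6 = 37, returns 37.
Step 3: Second call: n = 37 + 6 = 43, returns 43.
Step 4: result = 37 + 43 = 80

The answer is 80.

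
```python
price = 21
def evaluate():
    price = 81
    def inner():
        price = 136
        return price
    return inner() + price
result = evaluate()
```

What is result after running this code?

Step 1: evaluate() has local price = 81. inner() has local price = 136.
Step 2: inner() returns its local price = 136.
Step 3: evaluate() returns 136 + its own price (81) = 217

The answer is 217.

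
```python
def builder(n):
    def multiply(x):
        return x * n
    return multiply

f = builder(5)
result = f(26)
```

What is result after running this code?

Step 1: builder(5) returns multiply closure with n = 5.
Step 2: f(26) computes 26 * 5 = 130.
Step 3: result = 130

The answer is 130.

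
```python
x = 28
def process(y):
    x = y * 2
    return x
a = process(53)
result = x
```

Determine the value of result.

Step 1: Global x = 28.
Step 2: process(53) creates local x = 53 * 2 = 106.
Step 3: Global x unchanged because no global keyword. result = 28

The answer is 28.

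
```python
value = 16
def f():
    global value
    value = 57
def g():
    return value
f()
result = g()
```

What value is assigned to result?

Step 1: value = 16.
Step 2: f() sets global value = 57.
Step 3: g() reads global value = 57. result = 57

The answer is 57.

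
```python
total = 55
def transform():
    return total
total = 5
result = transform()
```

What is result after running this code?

Step 1: total is first set to 55, then reassigned to 5.
Step 2: transform() is called after the reassignment, so it looks up the current global total = 5.
Step 3: result = 5

The answer is 5.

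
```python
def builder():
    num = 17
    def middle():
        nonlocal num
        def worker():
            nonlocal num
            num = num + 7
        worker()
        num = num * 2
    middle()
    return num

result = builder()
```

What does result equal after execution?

Step 1: num = 17.
Step 2: worker() adds 7: num = 17 + 7 = 24.
Step 3: middle() doubles: num = 24 * 2 = 48.
Step 4: result = 48

The answer is 48.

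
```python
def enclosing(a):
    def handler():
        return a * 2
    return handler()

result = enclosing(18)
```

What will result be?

Step 1: enclosing(18) binds parameter a = 18.
Step 2: handler() accesses a = 18 from enclosing scope.
Step 3: result = 18 * 2 = 36

The answer is 36.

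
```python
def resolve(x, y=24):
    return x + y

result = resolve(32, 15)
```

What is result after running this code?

Step 1: resolve(32, 15) overrides default y with 15.
Step 2: Returns 32 + 15 = 47.
Step 3: result = 47

The answer is 47.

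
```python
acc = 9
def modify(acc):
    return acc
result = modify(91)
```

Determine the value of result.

Step 1: Global acc = 9.
Step 2: modify(91) takes parameter acc = 91, which shadows the global.
Step 3: result = 91

The answer is 91.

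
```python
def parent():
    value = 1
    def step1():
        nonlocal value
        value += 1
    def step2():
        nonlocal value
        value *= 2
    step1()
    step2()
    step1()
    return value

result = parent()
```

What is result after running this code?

Step 1: value = 1.
Step 2: step1(): value = 1 + 1 = 2.
Step 3: step2(): value = 2 * 2 = 4.
Step 4: step1(): value = 4 + 1 = 5. result = 5

The answer is 5.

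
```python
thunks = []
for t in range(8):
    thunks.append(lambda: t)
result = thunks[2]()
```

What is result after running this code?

Step 1: The loop creates 8 lambdas, all referencing the same variable t.
Step 2: After the loop, t = 7 (final value).
Step 3: thunks[2]() looks up t at call time and finds 7. This is the late binding gotcha. result = 7

The answer is 7.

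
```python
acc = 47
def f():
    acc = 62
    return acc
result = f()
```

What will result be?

Step 1: Global acc = 47.
Step 2: f() creates local acc = 62, shadowing the global.
Step 3: Returns local acc = 62. result = 62

The answer is 62.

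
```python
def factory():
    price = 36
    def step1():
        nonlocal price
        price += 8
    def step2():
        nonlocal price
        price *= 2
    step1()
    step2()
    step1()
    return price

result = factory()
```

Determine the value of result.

Step 1: price = 36.
Step 2: step1(): price = 36 + 8 = 44.
Step 3: step2(): price = 44 * 2 = 88.
Step 4: step1(): price = 88 + 8 = 96. result = 96

The answer is 96.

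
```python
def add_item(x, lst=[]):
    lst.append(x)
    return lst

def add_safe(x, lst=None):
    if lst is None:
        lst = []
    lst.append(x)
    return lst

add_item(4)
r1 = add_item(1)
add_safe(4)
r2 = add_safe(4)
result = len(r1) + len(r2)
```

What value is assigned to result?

Step 1: add_item shares mutable default: after 2 calls, lst = [4, 1], len = 2.
Step 2: add_safe creates fresh list each time: r2 = [4], len = 1.
Step 3: result = 2 + 1 = 3

The answer is 3.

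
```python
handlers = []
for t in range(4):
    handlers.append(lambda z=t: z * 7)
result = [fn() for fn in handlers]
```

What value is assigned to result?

Step 1: Default arg z=t captures t at each iteration.
Step 2: handlers[k] has z defaulting to k, returns k * 7.
Step 3: result = [0, 7, 14, 21]

The answer is [0, 7, 14, 21].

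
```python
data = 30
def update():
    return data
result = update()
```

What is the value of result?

Step 1: data = 30 is defined in the global scope.
Step 2: update() looks up data. No local data exists, so Python checks the global scope via LEGB rule and finds data = 30.
Step 3: result = 30

The answer is 30.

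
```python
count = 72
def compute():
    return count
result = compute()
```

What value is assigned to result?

Step 1: count = 72 is defined in the global scope.
Step 2: compute() looks up count. No local count exists, so Python checks the global scope via LEGB rule and finds count = 72.
Step 3: result = 72

The answer is 72.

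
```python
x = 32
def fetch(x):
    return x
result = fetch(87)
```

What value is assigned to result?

Step 1: Global x = 32.
Step 2: fetch(87) takes parameter x = 87, which shadows the global.
Step 3: result = 87

The answer is 87.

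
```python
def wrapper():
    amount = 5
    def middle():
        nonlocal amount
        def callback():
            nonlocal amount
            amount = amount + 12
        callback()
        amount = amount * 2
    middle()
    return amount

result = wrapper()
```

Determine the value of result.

Step 1: amount = 5.
Step 2: callback() adds 12: amount = 5 + 12 = 17.
Step 3: middle() doubles: amount = 17 * 2 = 34.
Step 4: result = 34

The answer is 34.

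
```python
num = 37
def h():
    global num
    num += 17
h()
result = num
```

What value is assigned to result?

Step 1: num = 37 globally.
Step 2: h() modifies global num: num += 17 = 54.
Step 3: result = 54

The answer is 54.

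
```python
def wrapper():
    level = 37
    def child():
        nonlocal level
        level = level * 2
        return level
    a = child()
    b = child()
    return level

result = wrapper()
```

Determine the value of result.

Step 1: level starts at 37.
Step 2: First child(): level = 37 * 2 = 74.
Step 3: Second child(): level = 74 * 2 = 148.
Step 4: result = 148

The answer is 148.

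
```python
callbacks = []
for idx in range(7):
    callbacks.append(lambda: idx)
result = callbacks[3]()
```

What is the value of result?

Step 1: The loop creates 7 lambdas, all referencing the same variable idx.
Step 2: After the loop, idx = 6 (final value).
Step 3: callbacks[3]() looks up idx at call time and finds 6. This is the late binding gotcha. result = 6

The answer is 6.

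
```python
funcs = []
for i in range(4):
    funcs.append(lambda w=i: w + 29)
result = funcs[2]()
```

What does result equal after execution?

Step 1: Default argument w=i captures i's value at definition time.
Step 2: funcs[2] was defined when i = 2, so w defaults to 2.
Step 3: result = 2 + 29 = 31 (default arg fixes the late binding issue)

The answer is 31.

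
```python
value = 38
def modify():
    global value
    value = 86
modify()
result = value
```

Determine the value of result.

Step 1: value = 38 globally.
Step 2: modify() declares global value and sets it to 86.
Step 3: After modify(), global value = 86. result = 86

The answer is 86.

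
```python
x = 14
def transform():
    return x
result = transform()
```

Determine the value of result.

Step 1: x = 14 is defined in the global scope.
Step 2: transform() looks up x. No local x exists, so Python checks the global scope via LEGB rule and finds x = 14.
Step 3: result = 14

The answer is 14.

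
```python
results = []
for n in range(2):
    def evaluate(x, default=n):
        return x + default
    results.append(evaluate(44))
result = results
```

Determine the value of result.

Step 1: Default argument default=n is evaluated at function definition time.
Step 2: Each iteration creates evaluate with default = current n value.
Step 3: evaluate(44) returns 44 + default. results = [44, 45]

The answer is [44, 45].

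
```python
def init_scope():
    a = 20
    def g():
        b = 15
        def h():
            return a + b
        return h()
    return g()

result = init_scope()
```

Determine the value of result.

Step 1: init_scope() defines a = 20. g() defines b = 15.
Step 2: h() accesses both from enclosing scopes: a = 20, b = 15.
Step 3: result = 20 + 15 = 35

The answer is 35.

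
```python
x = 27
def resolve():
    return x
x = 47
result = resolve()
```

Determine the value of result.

Step 1: x is first set to 27, then reassigned to 47.
Step 2: resolve() is called after the reassignment, so it looks up the current global x = 47.
Step 3: result = 47

The answer is 47.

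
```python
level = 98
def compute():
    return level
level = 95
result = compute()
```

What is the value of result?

Step 1: level is first set to 98, then reassigned to 95.
Step 2: compute() is called after the reassignment, so it looks up the current global level = 95.
Step 3: result = 95

The answer is 95.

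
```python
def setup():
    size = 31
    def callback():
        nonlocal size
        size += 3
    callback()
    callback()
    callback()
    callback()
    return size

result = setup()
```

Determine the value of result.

Step 1: size starts at 31.
Step 2: callback() is called 4 times, each adding 3.
Step 3: size = 31 + 3 * 4 = 43

The answer is 43.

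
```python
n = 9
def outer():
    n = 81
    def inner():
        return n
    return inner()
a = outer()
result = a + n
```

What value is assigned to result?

Step 1: outer() has local n = 81. inner() reads from enclosing.
Step 2: outer() returns 81. Global n = 9 unchanged.
Step 3: result = 81 + 9 = 90

The answer is 90.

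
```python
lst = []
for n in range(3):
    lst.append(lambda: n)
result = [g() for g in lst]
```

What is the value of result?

Step 1: All 3 lambdas share the same variable n.
Step 2: After the loop, n = 2.
Step 3: Each call returns 2. result = [2, 2, 2]

The answer is [2, 2, 2].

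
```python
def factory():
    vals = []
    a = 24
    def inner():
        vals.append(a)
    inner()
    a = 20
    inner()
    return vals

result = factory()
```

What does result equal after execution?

Step 1: a = 24. inner() appends current a to vals.
Step 2: First inner(): appends 24. Then a = 20.
Step 3: Second inner(): appends 20 (closure sees updated a). result = [24, 20]

The answer is [24, 20].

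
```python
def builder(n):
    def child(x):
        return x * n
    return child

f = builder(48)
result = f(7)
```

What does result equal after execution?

Step 1: builder(48) creates a closure capturing n = 48.
Step 2: f(7) computes 7 * 48 = 336.
Step 3: result = 336

The answer is 336.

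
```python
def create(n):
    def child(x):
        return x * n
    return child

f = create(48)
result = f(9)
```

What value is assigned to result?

Step 1: create(48) creates a closure capturing n = 48.
Step 2: f(9) computes 9 * 48 = 432.
Step 3: result = 432

The answer is 432.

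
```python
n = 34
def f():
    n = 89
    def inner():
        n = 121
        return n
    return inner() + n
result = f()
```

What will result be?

Step 1: f() has local n = 89. inner() has local n = 121.
Step 2: inner() returns its local n = 121.
Step 3: f() returns 121 + its own n (89) = 210

The answer is 210.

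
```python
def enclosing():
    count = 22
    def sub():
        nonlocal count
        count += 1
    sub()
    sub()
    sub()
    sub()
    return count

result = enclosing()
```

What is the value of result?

Step 1: count starts at 22.
Step 2: sub() is called 4 times, each adding 1.
Step 3: count = 22 + 1 * 4 = 26

The answer is 26.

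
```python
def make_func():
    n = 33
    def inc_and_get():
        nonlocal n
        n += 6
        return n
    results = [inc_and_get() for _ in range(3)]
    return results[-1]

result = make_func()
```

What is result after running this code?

Step 1: n = 33.
Step 2: Three calls to inc_and_get(), each adding 6.
Step 3: Last value = 33 + 6 * 3 = 51

The answer is 51.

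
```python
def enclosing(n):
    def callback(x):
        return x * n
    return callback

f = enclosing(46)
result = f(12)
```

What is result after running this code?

Step 1: enclosing(46) creates a closure capturing n = 46.
Step 2: f(12) computes 12 * 46 = 552.
Step 3: result = 552

The answer is 552.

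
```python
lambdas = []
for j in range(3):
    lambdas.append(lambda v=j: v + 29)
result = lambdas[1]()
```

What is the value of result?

Step 1: Default argument v=j captures j's value at definition time.
Step 2: lambdas[1] was defined when j = 1, so v defaults to 1.
Step 3: result = 1 + 29 = 30 (default arg fixes the late binding issue)

The answer is 30.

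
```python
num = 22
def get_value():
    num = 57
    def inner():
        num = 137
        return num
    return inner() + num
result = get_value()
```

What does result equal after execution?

Step 1: get_value() has local num = 57. inner() has local num = 137.
Step 2: inner() returns its local num = 137.
Step 3: get_value() returns 137 + its own num (57) = 194

The answer is 194.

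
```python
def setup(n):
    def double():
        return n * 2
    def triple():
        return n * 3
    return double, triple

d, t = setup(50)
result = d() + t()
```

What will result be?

Step 1: Both closures capture the same n = 50.
Step 2: d() = 50 * 2 = 100, t() = 50 * 3 = 150.
Step 3: result = 100 + 150 = 250

The answer is 250.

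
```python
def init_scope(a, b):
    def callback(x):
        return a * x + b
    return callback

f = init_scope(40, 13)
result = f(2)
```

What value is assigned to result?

Step 1: init_scope(40, 13) captures a = 40, b = 13.
Step 2: f(2) computes 40 * 2 + 13 = 93.
Step 3: result = 93

The answer is 93.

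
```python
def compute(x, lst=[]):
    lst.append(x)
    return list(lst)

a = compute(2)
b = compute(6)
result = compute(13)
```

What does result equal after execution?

Step 1: Default list is shared. list() creates copies for return values.
Step 2: Internal list grows: [2] -> [2, 6] -> [2, 6, 13].
Step 3: result = [2, 6, 13]

The answer is [2, 6, 13].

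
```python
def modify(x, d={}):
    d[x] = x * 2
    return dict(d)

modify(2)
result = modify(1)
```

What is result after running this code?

Step 1: Mutable default dict is shared across calls.
Step 2: First call adds 2: 4. Second call adds 1: 2.
Step 3: result = {2: 4, 1: 2}

The answer is {2: 4, 1: 2}.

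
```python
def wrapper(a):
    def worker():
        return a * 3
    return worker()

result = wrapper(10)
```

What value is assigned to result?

Step 1: wrapper(10) binds parameter a = 10.
Step 2: worker() accesses a = 10 from enclosing scope.
Step 3: result = 10 * 3 = 30

The answer is 30.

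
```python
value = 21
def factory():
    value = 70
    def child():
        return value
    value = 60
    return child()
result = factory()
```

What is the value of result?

Step 1: factory() sets value = 70, then later value = 60.
Step 2: child() is called after value is reassigned to 60. Closures capture variables by reference, not by value.
Step 3: result = 60

The answer is 60.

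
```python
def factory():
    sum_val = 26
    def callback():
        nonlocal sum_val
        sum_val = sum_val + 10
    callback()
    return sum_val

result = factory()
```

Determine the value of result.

Step 1: factory() sets sum_val = 26.
Step 2: callback() uses nonlocal to modify sum_val in factory's scope: sum_val = 26 + 10 = 36.
Step 3: factory() returns the modified sum_val = 36

The answer is 36.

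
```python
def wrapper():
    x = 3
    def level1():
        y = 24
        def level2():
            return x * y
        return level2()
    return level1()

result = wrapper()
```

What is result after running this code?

Step 1: x = 3 in wrapper. y = 24 in level1.
Step 2: level2() reads x = 3 and y = 24 from enclosing scopes.
Step 3: result = 3 * 24 = 72

The answer is 72.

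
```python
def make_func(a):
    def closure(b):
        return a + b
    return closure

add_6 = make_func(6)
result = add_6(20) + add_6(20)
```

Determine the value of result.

Step 1: add_6 captures a = 6.
Step 2: add_6(20) = 6 + 20 = 26, called twice.
Step 3: result = 26 + 26 = 52

The answer is 52.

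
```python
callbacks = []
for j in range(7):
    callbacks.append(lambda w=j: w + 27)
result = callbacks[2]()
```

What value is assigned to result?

Step 1: Default argument w=j captures j's value at definition time.
Step 2: callbacks[2] was defined when j = 2, so w defaults to 2.
Step 3: result = 2 + 27 = 29 (default arg fixes the late binding issue)

The answer is 29.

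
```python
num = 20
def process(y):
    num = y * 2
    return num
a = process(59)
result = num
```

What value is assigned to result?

Step 1: Global num = 20.
Step 2: process(59) creates local num = 59 * 2 = 118.
Step 3: Global num unchanged because no global keyword. result = 20

The answer is 20.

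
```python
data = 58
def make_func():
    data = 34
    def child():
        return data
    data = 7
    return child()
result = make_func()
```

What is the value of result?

Step 1: make_func() sets data = 34, then later data = 7.
Step 2: child() is called after data is reassigned to 7. Closures capture variables by reference, not by value.
Step 3: result = 7

The answer is 7.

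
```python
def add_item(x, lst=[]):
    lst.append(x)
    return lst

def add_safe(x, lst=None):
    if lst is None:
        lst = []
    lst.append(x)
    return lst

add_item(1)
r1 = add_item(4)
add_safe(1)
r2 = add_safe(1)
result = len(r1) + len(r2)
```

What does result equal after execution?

Step 1: add_item shares mutable default: after 2 calls, lst = [1, 4], len = 2.
Step 2: add_safe creates fresh list each time: r2 = [1], len = 1.
Step 3: result = 2 + 1 = 3

The answer is 3.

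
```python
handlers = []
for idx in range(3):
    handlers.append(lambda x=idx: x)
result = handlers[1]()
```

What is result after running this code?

Step 1: Default argument x=idx captures idx's value at each iteration.
Step 2: handlers[1] captured x = 1 when idx was 1.
Step 3: result = 1

The answer is 1.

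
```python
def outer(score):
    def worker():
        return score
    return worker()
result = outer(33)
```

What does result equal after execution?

Step 1: outer(33) binds parameter score = 33.
Step 2: worker() looks up score in enclosing scope and finds the parameter score = 33.
Step 3: result = 33

The answer is 33.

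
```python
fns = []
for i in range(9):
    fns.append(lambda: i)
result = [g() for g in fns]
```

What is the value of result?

Step 1: All 9 lambdas share the same variable i.
Step 2: After the loop, i = 8.
Step 3: Each call returns 8. result = [8, 8, 8, 8, 8, 8, 8, 8, 8]

The answer is [8, 8, 8, 8, 8, 8, 8, 8, 8].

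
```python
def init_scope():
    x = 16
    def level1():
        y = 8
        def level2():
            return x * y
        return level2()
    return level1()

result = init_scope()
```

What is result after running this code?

Step 1: x = 16 in init_scope. y = 8 in level1.
Step 2: level2() reads x = 16 and y = 8 from enclosing scopes.
Step 3: result = 16 * 8 = 128

The answer is 128.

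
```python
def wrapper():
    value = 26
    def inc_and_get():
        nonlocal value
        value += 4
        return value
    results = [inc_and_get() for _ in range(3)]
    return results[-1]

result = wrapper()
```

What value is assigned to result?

Step 1: value = 26.
Step 2: Three calls to inc_and_get(), each adding 4.
Step 3: Last value = 26 + 4 * 3 = 38

The answer is 38.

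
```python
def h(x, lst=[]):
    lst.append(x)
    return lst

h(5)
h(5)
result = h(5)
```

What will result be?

Step 1: Mutable default argument gotcha! The list [] is created once.
Step 2: Each call appends to the SAME list: [5], [5, 5], [5, 5, 5].
Step 3: result = [5, 5, 5]

The answer is [5, 5, 5].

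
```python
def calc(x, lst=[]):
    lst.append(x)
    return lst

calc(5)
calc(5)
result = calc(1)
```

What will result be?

Step 1: Mutable default argument gotcha! The list [] is created once.
Step 2: Each call appends to the SAME list: [5], [5, 5], [5, 5, 1].
Step 3: result = [5, 5, 1]

The answer is [5, 5, 1].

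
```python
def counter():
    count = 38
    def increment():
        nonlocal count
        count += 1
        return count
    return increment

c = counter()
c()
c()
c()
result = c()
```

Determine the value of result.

Step 1: counter() creates closure with count = 38.
Step 2: Each c() call increments count via nonlocal. After 4 calls: 38 + 4 = 42.
Step 3: result = 42

The answer is 42.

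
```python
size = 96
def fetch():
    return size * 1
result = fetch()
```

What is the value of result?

Step 1: size = 96 is defined globally.
Step 2: fetch() looks up size from global scope = 96, then computes 96 * 1 = 96.
Step 3: result = 96

The answer is 96.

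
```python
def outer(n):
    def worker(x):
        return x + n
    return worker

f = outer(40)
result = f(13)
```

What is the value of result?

Step 1: outer(40) creates a closure that captures n = 40.
Step 2: f(13) calls the closure with x = 13, returning 13 + 40 = 53.
Step 3: result = 53

The answer is 53.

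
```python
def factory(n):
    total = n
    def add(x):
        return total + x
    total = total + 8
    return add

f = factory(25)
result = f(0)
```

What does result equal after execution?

Step 1: factory(25) sets total = 25, then total = 25 + 8 = 33.
Step 2: Closures capture by reference, so add sees total = 33.
Step 3: f(0) returns 33 + 0 = 33

The answer is 33.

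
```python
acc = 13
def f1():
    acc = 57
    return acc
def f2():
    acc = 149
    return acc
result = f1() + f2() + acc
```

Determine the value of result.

Step 1: Each function shadows global acc with its own local.
Step 2: f1() returns 57, f2() returns 149.
Step 3: Global acc = 13 is unchanged. result = 57 + 149 + 13 = 219

The answer is 219.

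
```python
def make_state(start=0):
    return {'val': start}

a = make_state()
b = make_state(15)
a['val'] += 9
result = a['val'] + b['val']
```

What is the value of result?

Step 1: make_state() returns a new dict each call (immutable default 0).
Step 2: a = {'val': 0}, b = {'val': 15}.
Step 3: a['val'] += 9 = 9. result = 9 + 15 = 24

The answer is 24.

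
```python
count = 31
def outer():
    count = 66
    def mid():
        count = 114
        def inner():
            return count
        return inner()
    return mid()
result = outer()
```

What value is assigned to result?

Step 1: Three levels of shadowing: global 31, outer 66, mid 114.
Step 2: inner() finds count = 114 in enclosing mid() scope.
Step 3: result = 114

The answer is 114.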